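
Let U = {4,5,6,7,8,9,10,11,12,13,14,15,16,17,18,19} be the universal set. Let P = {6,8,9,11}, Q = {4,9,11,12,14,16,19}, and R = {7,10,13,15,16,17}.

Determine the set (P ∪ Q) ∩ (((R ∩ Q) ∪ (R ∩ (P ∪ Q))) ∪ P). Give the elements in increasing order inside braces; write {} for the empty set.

{6,8,9,11,16}

P ∪ Q = {4,6,8,9,11,12,14,16,19}
R ∩ Q = {16}
R ∩ (P ∪ Q) = {16}
(R ∩ Q) ∪ (R ∩ (P ∪ Q)) = {16}
((R ∩ Q) ∪ (R ∩ (P ∪ Q))) ∪ P = {6,8,9,11,16}
(P ∪ Q) ∩ (((R ∩ Q) ∪ (R ∩ (P ∪ Q))) ∪ P) = {6,8,9,11,16}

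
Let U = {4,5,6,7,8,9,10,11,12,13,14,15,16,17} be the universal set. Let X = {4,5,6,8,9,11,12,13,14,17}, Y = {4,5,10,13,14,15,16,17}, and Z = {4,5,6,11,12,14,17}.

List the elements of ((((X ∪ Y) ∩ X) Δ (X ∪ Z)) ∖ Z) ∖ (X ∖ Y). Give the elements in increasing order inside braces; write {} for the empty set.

X ∪ Y = {4,5,6,8,9,10,11,12,13,14,15,16,17}
(X ∪ Y) ∩ X = {4,5,6,8,9,11,12,13,14,17}
X ∪ Z = {4,5,6,8,9,11,12,13,14,17}
((X ∪ Y) ∩ X) Δ (X ∪ Z) = {}
(((X ∪ Y) ∩ X) Δ (X ∪ Z)) ∖ Z = {}
X ∖ Y = {6,8,9,11,12}
((((X ∪ Y) ∩ X) Δ (X ∪ Z)) ∖ Z) ∖ (X ∖ Y) = {}

{}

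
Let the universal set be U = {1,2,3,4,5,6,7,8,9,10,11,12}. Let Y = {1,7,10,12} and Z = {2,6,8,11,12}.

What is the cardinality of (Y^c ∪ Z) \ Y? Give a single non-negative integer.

8

Y^c = {2,3,4,5,6,8,9,11}
Y^c ∪ Z = {2,3,4,5,6,8,9,11,12}
(Y^c ∪ Z) \ Y = {2,3,4,5,6,8,9,11}
|(Y^c ∪ Z) \ Y| = 8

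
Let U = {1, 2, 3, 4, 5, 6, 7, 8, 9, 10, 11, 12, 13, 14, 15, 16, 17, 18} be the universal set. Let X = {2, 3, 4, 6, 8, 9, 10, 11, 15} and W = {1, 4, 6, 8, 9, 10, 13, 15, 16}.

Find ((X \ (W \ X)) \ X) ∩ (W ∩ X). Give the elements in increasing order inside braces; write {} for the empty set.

W \ X = {1, 13, 16}
X \ (W \ X) = {2, 3, 4, 6, 8, 9, 10, 11, 15}
(X \ (W \ X)) \ X = {}
W ∩ X = {4, 6, 8, 9, 10, 15}
((X \ (W \ X)) \ X) ∩ (W ∩ X) = {}

{}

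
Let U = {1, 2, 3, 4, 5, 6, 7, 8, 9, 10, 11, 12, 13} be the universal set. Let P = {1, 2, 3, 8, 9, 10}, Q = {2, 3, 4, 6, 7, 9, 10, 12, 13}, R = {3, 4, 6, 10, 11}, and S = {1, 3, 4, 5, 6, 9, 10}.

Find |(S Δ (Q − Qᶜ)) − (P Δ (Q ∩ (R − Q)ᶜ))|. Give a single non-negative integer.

Qᶜ = {1, 5, 8, 11}
Q − Qᶜ = {2, 3, 4, 6, 7, 9, 10, 12, 13}
S Δ (Q − Qᶜ) = {1, 2, 5, 7, 12, 13}
R − Q = {11}
(R − Q)ᶜ = {1, 2, 3, 4, 5, 6, 7, 8, 9, 10, 12, 13}
Q ∩ (R − Q)ᶜ = {2, 3, 4, 6, 7, 9, 10, 12, 13}
P Δ (Q ∩ (R − Q)ᶜ) = {1, 4, 6, 7, 8, 12, 13}
(S Δ (Q − Qᶜ)) − (P Δ (Q ∩ (R − Q)ᶜ)) = {2, 5}
|(S Δ (Q − Qᶜ)) − (P Δ (Q ∩ (R − Q)ᶜ))| = 2

2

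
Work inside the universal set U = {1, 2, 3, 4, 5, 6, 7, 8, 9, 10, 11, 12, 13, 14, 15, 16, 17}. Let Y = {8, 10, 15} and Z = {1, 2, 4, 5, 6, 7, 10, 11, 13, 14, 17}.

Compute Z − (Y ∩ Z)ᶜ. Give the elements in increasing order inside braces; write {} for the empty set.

{10}

Y ∩ Z = {10}
(Y ∩ Z)ᶜ = {1, 2, 3, 4, 5, 6, 7, 8, 9, 11, 12, 13, 14, 15, 16, 17}
Z − (Y ∩ Z)ᶜ = {10}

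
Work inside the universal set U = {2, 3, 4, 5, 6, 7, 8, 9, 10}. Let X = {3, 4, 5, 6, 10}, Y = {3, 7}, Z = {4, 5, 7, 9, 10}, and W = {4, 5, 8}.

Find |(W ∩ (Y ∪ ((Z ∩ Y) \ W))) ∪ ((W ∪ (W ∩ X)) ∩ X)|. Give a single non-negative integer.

2

Z ∩ Y = {7}
(Z ∩ Y) \ W = {7}
Y ∪ ((Z ∩ Y) \ W) = {3, 7}
W ∩ (Y ∪ ((Z ∩ Y) \ W)) = {}
W ∩ X = {4, 5}
W ∪ (W ∩ X) = {4, 5, 8}
(W ∪ (W ∩ X)) ∩ X = {4, 5}
(W ∩ (Y ∪ ((Z ∩ Y) \ W))) ∪ ((W ∪ (W ∩ X)) ∩ X) = {4, 5}
|(W ∩ (Y ∪ ((Z ∩ Y) \ W))) ∪ ((W ∪ (W ∩ X)) ∩ X)| = 2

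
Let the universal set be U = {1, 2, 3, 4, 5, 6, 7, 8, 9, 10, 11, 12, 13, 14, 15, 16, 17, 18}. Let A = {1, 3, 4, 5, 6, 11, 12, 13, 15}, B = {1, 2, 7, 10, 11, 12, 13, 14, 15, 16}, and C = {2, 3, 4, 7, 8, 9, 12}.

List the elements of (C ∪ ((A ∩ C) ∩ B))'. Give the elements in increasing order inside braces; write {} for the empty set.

{1, 5, 6, 10, 11, 13, 14, 15, 16, 17, 18}

A ∩ C = {3, 4, 12}
(A ∩ C) ∩ B = {12}
C ∪ ((A ∩ C) ∩ B) = {2, 3, 4, 7, 8, 9, 12}
(C ∪ ((A ∩ C) ∩ B))' = {1, 5, 6, 10, 11, 13, 14, 15, 16, 17, 18}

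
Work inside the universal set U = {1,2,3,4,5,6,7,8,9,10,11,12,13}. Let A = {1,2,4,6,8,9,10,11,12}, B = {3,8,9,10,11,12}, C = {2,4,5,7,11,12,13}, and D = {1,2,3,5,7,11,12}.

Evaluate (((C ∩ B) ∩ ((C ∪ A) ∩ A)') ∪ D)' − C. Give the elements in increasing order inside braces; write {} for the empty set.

C ∩ B = {11,12}
C ∪ A = {1,2,4,5,6,7,8,9,10,11,12,13}
(C ∪ A) ∩ A = {1,2,4,6,8,9,10,11,12}
((C ∪ A) ∩ A)' = {3,5,7,13}
(C ∩ B) ∩ ((C ∪ A) ∩ A)' = {}
((C ∩ B) ∩ ((C ∪ A) ∩ A)') ∪ D = {1,2,3,5,7,11,12}
(((C ∩ B) ∩ ((C ∪ A) ∩ A)') ∪ D)' = {4,6,8,9,10,13}
(((C ∩ B) ∩ ((C ∪ A) ∩ A)') ∪ D)' − C = {6,8,9,10}

{6,8,9,10}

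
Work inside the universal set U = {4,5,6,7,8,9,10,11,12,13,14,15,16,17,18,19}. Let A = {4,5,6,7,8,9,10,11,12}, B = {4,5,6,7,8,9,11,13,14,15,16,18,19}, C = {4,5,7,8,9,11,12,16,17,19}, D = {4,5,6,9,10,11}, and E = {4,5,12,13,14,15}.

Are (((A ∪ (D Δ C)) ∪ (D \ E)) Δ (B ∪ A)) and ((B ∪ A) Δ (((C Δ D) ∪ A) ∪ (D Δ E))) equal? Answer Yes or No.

No

D Δ C = {6,7,8,10,12,16,17,19}
A ∪ (D Δ C) = {4,5,6,7,8,9,10,11,12,16,17,19}
D \ E = {6,9,10,11}
(A ∪ (D Δ C)) ∪ (D \ E) = {4,5,6,7,8,9,10,11,12,16,17,19}
B ∪ A = {4,5,6,7,8,9,10,11,12,13,14,15,16,18,19}
((A ∪ (D Δ C)) ∪ (D \ E)) Δ (B ∪ A) = {13,14,15,17,18}
C Δ D = {6,7,8,10,12,16,17,19}
(C Δ D) ∪ A = {4,5,6,7,8,9,10,11,12,16,17,19}
D Δ E = {6,9,10,11,12,13,14,15}
((C Δ D) ∪ A) ∪ (D Δ E) = {4,5,6,7,8,9,10,11,12,13,14,15,16,17,19}
(B ∪ A) Δ (((C Δ D) ∪ A) ∪ (D Δ E)) = {17,18}
13 ∈ ((A ∪ (D Δ C)) ∪ (D \ E)) Δ (B ∪ A) but 13 ∉ (B ∪ A) Δ (((C Δ D) ∪ A) ∪ (D Δ E)), so they differ.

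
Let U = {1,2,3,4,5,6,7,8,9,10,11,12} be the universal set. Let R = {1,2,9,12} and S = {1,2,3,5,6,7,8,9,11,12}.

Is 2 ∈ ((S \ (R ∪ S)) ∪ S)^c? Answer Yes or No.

No

2 ∈ R and 2 ∈ S, so 2 ∈ R ∪ S
2 ∈ S and 2 ∈ (R ∪ S), so 2 ∉ S \ (R ∪ S)
2 ∉ (S \ (R ∪ S)) and 2 ∈ S, so 2 ∈ (S \ (R ∪ S)) ∪ S
2 ∉ ((S \ (R ∪ S)) ∪ S)^c since 2 ∈ ((S \ (R ∪ S)) ∪ S)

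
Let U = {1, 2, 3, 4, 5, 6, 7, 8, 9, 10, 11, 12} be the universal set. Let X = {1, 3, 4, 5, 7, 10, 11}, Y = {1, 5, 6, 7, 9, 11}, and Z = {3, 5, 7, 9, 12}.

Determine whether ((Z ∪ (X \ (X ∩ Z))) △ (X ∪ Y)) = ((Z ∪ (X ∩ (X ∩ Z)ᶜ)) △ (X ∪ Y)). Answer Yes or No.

X ∩ Z = {3, 5, 7}
X \ (X ∩ Z) = {1, 4, 10, 11}
Z ∪ (X \ (X ∩ Z)) = {1, 3, 4, 5, 7, 9, 10, 11, 12}
X ∪ Y = {1, 3, 4, 5, 6, 7, 9, 10, 11}
(Z ∪ (X \ (X ∩ Z))) △ (X ∪ Y) = {6, 12}
(X ∩ Z)ᶜ = {1, 2, 4, 6, 8, 9, 10, 11, 12}
X ∩ (X ∩ Z)ᶜ = {1, 4, 10, 11}
Z ∪ (X ∩ (X ∩ Z)ᶜ) = {1, 3, 4, 5, 7, 9, 10, 11, 12}
(Z ∪ (X ∩ (X ∩ Z)ᶜ)) △ (X ∪ Y) = {6, 12}
Both equal {6, 12}, so (Z ∪ (X \ (X ∩ Z))) △ (X ∪ Y) = (Z ∪ (X ∩ (X ∩ Z)ᶜ)) △ (X ∪ Y).

Yes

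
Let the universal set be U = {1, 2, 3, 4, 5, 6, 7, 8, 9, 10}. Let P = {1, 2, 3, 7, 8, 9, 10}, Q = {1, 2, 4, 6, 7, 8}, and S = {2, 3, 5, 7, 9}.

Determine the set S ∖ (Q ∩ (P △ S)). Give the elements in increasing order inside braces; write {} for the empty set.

P △ S = {1, 5, 8, 10}
Q ∩ (P △ S) = {1, 8}
S ∖ (Q ∩ (P △ S)) = {2, 3, 5, 7, 9}

{2, 3, 5, 7, 9}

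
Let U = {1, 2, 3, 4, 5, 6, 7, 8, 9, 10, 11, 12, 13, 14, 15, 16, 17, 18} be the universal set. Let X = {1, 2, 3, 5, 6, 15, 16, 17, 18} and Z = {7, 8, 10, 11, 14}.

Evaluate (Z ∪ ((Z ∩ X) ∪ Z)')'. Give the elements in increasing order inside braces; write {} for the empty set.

{}

Z ∩ X = {}
(Z ∩ X) ∪ Z = {7, 8, 10, 11, 14}
((Z ∩ X) ∪ Z)' = {1, 2, 3, 4, 5, 6, 9, 12, 13, 15, 16, 17, 18}
Z ∪ ((Z ∩ X) ∪ Z)' = {1, 2, 3, 4, 5, 6, 7, 8, 9, 10, 11, 12, 13, 14, 15, 16, 17, 18}
(Z ∪ ((Z ∩ X) ∪ Z)')' = {}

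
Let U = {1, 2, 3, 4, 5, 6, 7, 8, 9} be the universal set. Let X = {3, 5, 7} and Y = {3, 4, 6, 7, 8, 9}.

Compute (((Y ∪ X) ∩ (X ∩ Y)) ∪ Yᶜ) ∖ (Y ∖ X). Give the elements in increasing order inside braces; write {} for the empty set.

{1, 2, 3, 5, 7}

Y ∪ X = {3, 4, 5, 6, 7, 8, 9}
X ∩ Y = {3, 7}
(Y ∪ X) ∩ (X ∩ Y) = {3, 7}
Yᶜ = {1, 2, 5}
((Y ∪ X) ∩ (X ∩ Y)) ∪ Yᶜ = {1, 2, 3, 5, 7}
Y ∖ X = {4, 6, 8, 9}
(((Y ∪ X) ∩ (X ∩ Y)) ∪ Yᶜ) ∖ (Y ∖ X) = {1, 2, 3, 5, 7}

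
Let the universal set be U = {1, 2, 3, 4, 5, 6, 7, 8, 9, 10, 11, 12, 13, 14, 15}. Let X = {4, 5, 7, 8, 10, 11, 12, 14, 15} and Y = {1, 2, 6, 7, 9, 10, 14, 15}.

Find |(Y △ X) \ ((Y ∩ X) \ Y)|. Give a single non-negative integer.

Y △ X = {1, 2, 4, 5, 6, 8, 9, 11, 12}
Y ∩ X = {7, 10, 14, 15}
(Y ∩ X) \ Y = {}
(Y △ X) \ ((Y ∩ X) \ Y) = {1, 2, 4, 5, 6, 8, 9, 11, 12}
|(Y △ X) \ ((Y ∩ X) \ Y)| = 9

9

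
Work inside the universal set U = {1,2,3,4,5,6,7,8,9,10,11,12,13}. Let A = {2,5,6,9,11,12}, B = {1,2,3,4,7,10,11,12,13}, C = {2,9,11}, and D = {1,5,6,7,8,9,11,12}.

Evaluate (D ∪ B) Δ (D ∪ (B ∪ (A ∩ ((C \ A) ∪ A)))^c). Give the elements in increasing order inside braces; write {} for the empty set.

{2,3,4,10,13}

D ∪ B = {1,2,3,4,5,6,7,8,9,10,11,12,13}
C \ A = {}
(C \ A) ∪ A = {2,5,6,9,11,12}
A ∩ ((C \ A) ∪ A) = {2,5,6,9,11,12}
B ∪ (A ∩ ((C \ A) ∪ A)) = {1,2,3,4,5,6,7,9,10,11,12,13}
(B ∪ (A ∩ ((C \ A) ∪ A)))^c = {8}
D ∪ (B ∪ (A ∩ ((C \ A) ∪ A)))^c = {1,5,6,7,8,9,11,12}
(D ∪ B) Δ (D ∪ (B ∪ (A ∩ ((C \ A) ∪ A)))^c) = {2,3,4,10,13}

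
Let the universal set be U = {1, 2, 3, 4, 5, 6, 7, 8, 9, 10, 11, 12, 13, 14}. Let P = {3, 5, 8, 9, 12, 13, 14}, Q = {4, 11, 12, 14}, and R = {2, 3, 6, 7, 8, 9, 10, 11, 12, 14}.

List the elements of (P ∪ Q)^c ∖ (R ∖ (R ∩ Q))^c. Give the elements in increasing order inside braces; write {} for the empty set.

{2, 6, 7, 10}

P ∪ Q = {3, 4, 5, 8, 9, 11, 12, 13, 14}
(P ∪ Q)^c = {1, 2, 6, 7, 10}
R ∩ Q = {11, 12, 14}
R ∖ (R ∩ Q) = {2, 3, 6, 7, 8, 9, 10}
(R ∖ (R ∩ Q))^c = {1, 4, 5, 11, 12, 13, 14}
(P ∪ Q)^c ∖ (R ∖ (R ∩ Q))^c = {2, 6, 7, 10}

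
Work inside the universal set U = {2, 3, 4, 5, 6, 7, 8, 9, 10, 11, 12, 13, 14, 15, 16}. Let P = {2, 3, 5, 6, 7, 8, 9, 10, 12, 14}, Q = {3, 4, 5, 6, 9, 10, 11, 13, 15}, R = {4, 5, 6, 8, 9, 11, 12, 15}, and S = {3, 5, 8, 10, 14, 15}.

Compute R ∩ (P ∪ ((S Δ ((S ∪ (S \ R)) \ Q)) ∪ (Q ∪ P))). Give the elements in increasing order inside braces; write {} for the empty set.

S \ R = {3, 10, 14}
S ∪ (S \ R) = {3, 5, 8, 10, 14, 15}
(S ∪ (S \ R)) \ Q = {8, 14}
S Δ ((S ∪ (S \ R)) \ Q) = {3, 5, 10, 15}
Q ∪ P = {2, 3, 4, 5, 6, 7, 8, 9, 10, 11, 12, 13, 14, 15}
(S Δ ((S ∪ (S \ R)) \ Q)) ∪ (Q ∪ P) = {2, 3, 4, 5, 6, 7, 8, 9, 10, 11, 12, 13, 14, 15}
P ∪ ((S Δ ((S ∪ (S \ R)) \ Q)) ∪ (Q ∪ P)) = {2, 3, 4, 5, 6, 7, 8, 9, 10, 11, 12, 13, 14, 15}
R ∩ (P ∪ ((S Δ ((S ∪ (S \ R)) \ Q)) ∪ (Q ∪ P))) = {4, 5, 6, 8, 9, 11, 12, 15}

{4, 5, 6, 8, 9, 11, 12, 15}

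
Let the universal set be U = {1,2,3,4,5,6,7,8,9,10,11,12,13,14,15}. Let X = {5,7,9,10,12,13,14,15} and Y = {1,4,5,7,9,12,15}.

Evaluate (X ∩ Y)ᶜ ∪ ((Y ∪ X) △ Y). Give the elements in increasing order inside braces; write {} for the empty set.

X ∩ Y = {5,7,9,12,15}
(X ∩ Y)ᶜ = {1,2,3,4,6,8,10,11,13,14}
Y ∪ X = {1,4,5,7,9,10,12,13,14,15}
(Y ∪ X) △ Y = {10,13,14}
(X ∩ Y)ᶜ ∪ ((Y ∪ X) △ Y) = {1,2,3,4,6,8,10,11,13,14}

{1,2,3,4,6,8,10,11,13,14}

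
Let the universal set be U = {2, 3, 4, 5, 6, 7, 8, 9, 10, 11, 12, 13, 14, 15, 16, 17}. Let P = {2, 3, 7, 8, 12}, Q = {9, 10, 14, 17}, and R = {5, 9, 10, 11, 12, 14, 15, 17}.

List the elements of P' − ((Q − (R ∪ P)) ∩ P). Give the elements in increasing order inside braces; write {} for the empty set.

P' = {4, 5, 6, 9, 10, 11, 13, 14, 15, 16, 17}
R ∪ P = {2, 3, 5, 7, 8, 9, 10, 11, 12, 14, 15, 17}
Q − (R ∪ P) = {}
(Q − (R ∪ P)) ∩ P = {}
P' − ((Q − (R ∪ P)) ∩ P) = {4, 5, 6, 9, 10, 11, 13, 14, 15, 16, 17}

{4, 5, 6, 9, 10, 11, 13, 14, 15, 16, 17}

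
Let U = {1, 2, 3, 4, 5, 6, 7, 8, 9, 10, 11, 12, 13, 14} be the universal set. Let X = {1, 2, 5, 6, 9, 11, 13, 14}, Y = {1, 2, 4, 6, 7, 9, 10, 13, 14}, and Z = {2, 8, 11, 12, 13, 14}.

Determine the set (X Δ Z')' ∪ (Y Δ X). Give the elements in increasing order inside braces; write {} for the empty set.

Z' = {1, 3, 4, 5, 6, 7, 9, 10}
X Δ Z' = {2, 3, 4, 7, 10, 11, 13, 14}
(X Δ Z')' = {1, 5, 6, 8, 9, 12}
Y Δ X = {4, 5, 7, 10, 11}
(X Δ Z')' ∪ (Y Δ X) = {1, 4, 5, 6, 7, 8, 9, 10, 11, 12}

{1, 4, 5, 6, 7, 8, 9, 10, 11, 12}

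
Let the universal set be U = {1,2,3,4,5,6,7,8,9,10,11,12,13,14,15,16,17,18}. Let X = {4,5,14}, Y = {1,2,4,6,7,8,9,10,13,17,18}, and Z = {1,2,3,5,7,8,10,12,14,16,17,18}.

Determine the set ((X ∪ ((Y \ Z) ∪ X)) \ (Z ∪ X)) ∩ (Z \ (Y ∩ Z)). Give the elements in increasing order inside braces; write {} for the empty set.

{}

Y \ Z = {4,6,9,13}
(Y \ Z) ∪ X = {4,5,6,9,13,14}
X ∪ ((Y \ Z) ∪ X) = {4,5,6,9,13,14}
Z ∪ X = {1,2,3,4,5,7,8,10,12,14,16,17,18}
(X ∪ ((Y \ Z) ∪ X)) \ (Z ∪ X) = {6,9,13}
Y ∩ Z = {1,2,7,8,10,17,18}
Z \ (Y ∩ Z) = {3,5,12,14,16}
((X ∪ ((Y \ Z) ∪ X)) \ (Z ∪ X)) ∩ (Z \ (Y ∩ Z)) = {}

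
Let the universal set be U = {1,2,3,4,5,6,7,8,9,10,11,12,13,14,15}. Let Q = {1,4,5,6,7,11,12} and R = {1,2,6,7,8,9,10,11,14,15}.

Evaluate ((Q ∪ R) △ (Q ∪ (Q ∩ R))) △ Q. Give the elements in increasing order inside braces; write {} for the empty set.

Q ∪ R = {1,2,4,5,6,7,8,9,10,11,12,14,15}
Q ∩ R = {1,6,7,11}
Q ∪ (Q ∩ R) = {1,4,5,6,7,11,12}
(Q ∪ R) △ (Q ∪ (Q ∩ R)) = {2,8,9,10,14,15}
((Q ∪ R) △ (Q ∪ (Q ∩ R))) △ Q = {1,2,4,5,6,7,8,9,10,11,12,14,15}

{1,2,4,5,6,7,8,9,10,11,12,14,15}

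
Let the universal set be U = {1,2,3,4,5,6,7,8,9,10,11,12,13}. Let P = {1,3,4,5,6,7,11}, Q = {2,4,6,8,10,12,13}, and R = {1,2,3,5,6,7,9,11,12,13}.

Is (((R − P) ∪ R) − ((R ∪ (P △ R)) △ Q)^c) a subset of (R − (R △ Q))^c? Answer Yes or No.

Yes

R − P = {2,9,12,13}
(R − P) ∪ R = {1,2,3,5,6,7,9,11,12,13}
P △ R = {2,4,9,12,13}
R ∪ (P △ R) = {1,2,3,4,5,6,7,9,11,12,13}
(R ∪ (P △ R)) △ Q = {1,3,5,7,8,9,10,11}
((R ∪ (P △ R)) △ Q)^c = {2,4,6,12,13}
((R − P) ∪ R) − ((R ∪ (P △ R)) △ Q)^c = {1,3,5,7,9,11}
R △ Q = {1,3,4,5,7,8,9,10,11}
R − (R △ Q) = {2,6,12,13}
(R − (R △ Q))^c = {1,3,4,5,7,8,9,10,11}
Every element of {1,3,5,7,9,11} is in {1,3,4,5,7,8,9,10,11}, so ((R − P) ∪ R) − ((R ∪ (P △ R)) △ Q)^c ⊆ (R − (R △ Q))^c.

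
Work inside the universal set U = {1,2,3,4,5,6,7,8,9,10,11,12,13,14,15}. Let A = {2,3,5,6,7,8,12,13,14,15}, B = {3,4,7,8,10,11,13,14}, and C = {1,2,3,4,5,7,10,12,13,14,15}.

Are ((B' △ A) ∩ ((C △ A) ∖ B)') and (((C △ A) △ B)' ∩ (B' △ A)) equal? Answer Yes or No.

B' = {1,2,5,6,9,12,15}
B' △ A = {1,3,7,8,9,13,14}
C △ A = {1,4,6,8,10}
(C △ A) ∖ B = {1,6}
((C △ A) ∖ B)' = {2,3,4,5,7,8,9,10,11,12,13,14,15}
(B' △ A) ∩ ((C △ A) ∖ B)' = {3,7,8,9,13,14}
(C △ A) △ B = {1,3,6,7,11,13,14}
((C △ A) △ B)' = {2,4,5,8,9,10,12,15}
((C △ A) △ B)' ∩ (B' △ A) = {8,9}
3 ∈ (B' △ A) ∩ ((C △ A) ∖ B)' but 3 ∉ ((C △ A) △ B)' ∩ (B' △ A), so they differ.

No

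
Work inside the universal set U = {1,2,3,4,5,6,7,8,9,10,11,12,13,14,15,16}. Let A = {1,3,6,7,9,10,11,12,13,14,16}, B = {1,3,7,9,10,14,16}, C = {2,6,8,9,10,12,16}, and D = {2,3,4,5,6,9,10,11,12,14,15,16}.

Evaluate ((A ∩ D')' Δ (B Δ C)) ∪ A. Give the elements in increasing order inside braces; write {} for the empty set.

{1,3,4,5,6,7,9,10,11,12,13,14,15,16}

D' = {1,7,8,13}
A ∩ D' = {1,7,13}
(A ∩ D')' = {2,3,4,5,6,8,9,10,11,12,14,15,16}
B Δ C = {1,2,3,6,7,8,12,14}
(A ∩ D')' Δ (B Δ C) = {1,4,5,7,9,10,11,15,16}
((A ∩ D')' Δ (B Δ C)) ∪ A = {1,3,4,5,6,7,9,10,11,12,13,14,15,16}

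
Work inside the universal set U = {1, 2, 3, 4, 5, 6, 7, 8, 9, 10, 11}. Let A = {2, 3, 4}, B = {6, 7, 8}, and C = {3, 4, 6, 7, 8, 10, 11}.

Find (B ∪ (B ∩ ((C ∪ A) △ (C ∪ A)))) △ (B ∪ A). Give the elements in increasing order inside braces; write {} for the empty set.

C ∪ A = {2, 3, 4, 6, 7, 8, 10, 11}
(C ∪ A) △ (C ∪ A) = {}
B ∩ ((C ∪ A) △ (C ∪ A)) = {}
B ∪ (B ∩ ((C ∪ A) △ (C ∪ A))) = {6, 7, 8}
B ∪ A = {2, 3, 4, 6, 7, 8}
(B ∪ (B ∩ ((C ∪ A) △ (C ∪ A)))) △ (B ∪ A) = {2, 3, 4}

{2, 3, 4}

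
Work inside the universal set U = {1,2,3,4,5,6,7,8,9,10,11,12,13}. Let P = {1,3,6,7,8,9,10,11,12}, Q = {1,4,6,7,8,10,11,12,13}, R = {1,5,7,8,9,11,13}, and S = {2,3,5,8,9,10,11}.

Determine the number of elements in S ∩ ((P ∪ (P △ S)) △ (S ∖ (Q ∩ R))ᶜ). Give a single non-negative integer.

P △ S = {1,2,5,6,7,12}
P ∪ (P △ S) = {1,2,3,5,6,7,8,9,10,11,12}
Q ∩ R = {1,7,8,11,13}
S ∖ (Q ∩ R) = {2,3,5,9,10}
(S ∖ (Q ∩ R))ᶜ = {1,4,6,7,8,11,12,13}
(P ∪ (P △ S)) △ (S ∖ (Q ∩ R))ᶜ = {2,3,4,5,9,10,13}
S ∩ ((P ∪ (P △ S)) △ (S ∖ (Q ∩ R))ᶜ) = {2,3,5,9,10}
|S ∩ ((P ∪ (P △ S)) △ (S ∖ (Q ∩ R))ᶜ)| = 5

5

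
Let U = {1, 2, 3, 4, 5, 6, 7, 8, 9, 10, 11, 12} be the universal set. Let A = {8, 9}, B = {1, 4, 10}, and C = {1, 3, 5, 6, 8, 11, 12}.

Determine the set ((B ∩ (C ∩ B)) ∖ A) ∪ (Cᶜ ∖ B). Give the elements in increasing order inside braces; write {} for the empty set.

{1, 2, 7, 9}

C ∩ B = {1}
B ∩ (C ∩ B) = {1}
(B ∩ (C ∩ B)) ∖ A = {1}
Cᶜ = {2, 4, 7, 9, 10}
Cᶜ ∖ B = {2, 7, 9}
((B ∩ (C ∩ B)) ∖ A) ∪ (Cᶜ ∖ B) = {1, 2, 7, 9}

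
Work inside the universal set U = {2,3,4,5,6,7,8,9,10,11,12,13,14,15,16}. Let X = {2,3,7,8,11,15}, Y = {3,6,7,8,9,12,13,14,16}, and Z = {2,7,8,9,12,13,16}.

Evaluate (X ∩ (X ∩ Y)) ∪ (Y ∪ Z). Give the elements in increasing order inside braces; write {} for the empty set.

X ∩ Y = {3,7,8}
X ∩ (X ∩ Y) = {3,7,8}
Y ∪ Z = {2,3,6,7,8,9,12,13,14,16}
(X ∩ (X ∩ Y)) ∪ (Y ∪ Z) = {2,3,6,7,8,9,12,13,14,16}

{2,3,6,7,8,9,12,13,14,16}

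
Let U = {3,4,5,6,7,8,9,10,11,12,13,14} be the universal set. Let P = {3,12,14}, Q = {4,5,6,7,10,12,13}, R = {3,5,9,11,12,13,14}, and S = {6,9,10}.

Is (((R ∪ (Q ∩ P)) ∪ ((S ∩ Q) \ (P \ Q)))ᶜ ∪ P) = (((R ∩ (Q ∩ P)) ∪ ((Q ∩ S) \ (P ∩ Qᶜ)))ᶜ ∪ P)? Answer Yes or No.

Q ∩ P = {12}
R ∪ (Q ∩ P) = {3,5,9,11,12,13,14}
S ∩ Q = {6,10}
P \ Q = {3,14}
(S ∩ Q) \ (P \ Q) = {6,10}
(R ∪ (Q ∩ P)) ∪ ((S ∩ Q) \ (P \ Q)) = {3,5,6,9,10,11,12,13,14}
((R ∪ (Q ∩ P)) ∪ ((S ∩ Q) \ (P \ Q)))ᶜ = {4,7,8}
((R ∪ (Q ∩ P)) ∪ ((S ∩ Q) \ (P \ Q)))ᶜ ∪ P = {3,4,7,8,12,14}
R ∩ (Q ∩ P) = {12}
Q ∩ S = {6,10}
Qᶜ = {3,8,9,11,14}
P ∩ Qᶜ = {3,14}
(Q ∩ S) \ (P ∩ Qᶜ) = {6,10}
(R ∩ (Q ∩ P)) ∪ ((Q ∩ S) \ (P ∩ Qᶜ)) = {6,10,12}
((R ∩ (Q ∩ P)) ∪ ((Q ∩ S) \ (P ∩ Qᶜ)))ᶜ = {3,4,5,7,8,9,11,13,14}
((R ∩ (Q ∩ P)) ∪ ((Q ∩ S) \ (P ∩ Qᶜ)))ᶜ ∪ P = {3,4,5,7,8,9,11,12,13,14}
5 ∈ ((R ∩ (Q ∩ P)) ∪ ((Q ∩ S) \ (P ∩ Qᶜ)))ᶜ ∪ P but 5 ∉ ((R ∪ (Q ∩ P)) ∪ ((S ∩ Q) \ (P \ Q)))ᶜ ∪ P, so they differ.

No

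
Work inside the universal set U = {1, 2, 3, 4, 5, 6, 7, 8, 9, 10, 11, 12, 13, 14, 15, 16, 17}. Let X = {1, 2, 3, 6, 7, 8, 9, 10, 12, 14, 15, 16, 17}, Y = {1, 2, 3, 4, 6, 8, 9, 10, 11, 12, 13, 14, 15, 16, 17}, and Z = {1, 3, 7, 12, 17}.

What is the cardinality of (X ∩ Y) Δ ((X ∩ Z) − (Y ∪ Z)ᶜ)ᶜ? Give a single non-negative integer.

X ∩ Y = {1, 2, 3, 6, 8, 9, 10, 12, 14, 15, 16, 17}
X ∩ Z = {1, 3, 7, 12, 17}
Y ∪ Z = {1, 2, 3, 4, 6, 7, 8, 9, 10, 11, 12, 13, 14, 15, 16, 17}
(Y ∪ Z)ᶜ = {5}
(X ∩ Z) − (Y ∪ Z)ᶜ = {1, 3, 7, 12, 17}
((X ∩ Z) − (Y ∪ Z)ᶜ)ᶜ = {2, 4, 5, 6, 8, 9, 10, 11, 13, 14, 15, 16}
(X ∩ Y) Δ ((X ∩ Z) − (Y ∪ Z)ᶜ)ᶜ = {1, 3, 4, 5, 11, 12, 13, 17}
|(X ∩ Y) Δ ((X ∩ Z) − (Y ∪ Z)ᶜ)ᶜ| = 8

8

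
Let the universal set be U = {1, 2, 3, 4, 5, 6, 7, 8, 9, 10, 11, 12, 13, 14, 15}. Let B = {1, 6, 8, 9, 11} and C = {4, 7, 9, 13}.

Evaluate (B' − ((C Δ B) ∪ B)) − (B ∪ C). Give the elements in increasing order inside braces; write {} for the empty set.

B' = {2, 3, 4, 5, 7, 10, 12, 13, 14, 15}
C Δ B = {1, 4, 6, 7, 8, 11, 13}
(C Δ B) ∪ B = {1, 4, 6, 7, 8, 9, 11, 13}
B' − ((C Δ B) ∪ B) = {2, 3, 5, 10, 12, 14, 15}
B ∪ C = {1, 4, 6, 7, 8, 9, 11, 13}
(B' − ((C Δ B) ∪ B)) − (B ∪ C) = {2, 3, 5, 10, 12, 14, 15}

{2, 3, 5, 10, 12, 14, 15}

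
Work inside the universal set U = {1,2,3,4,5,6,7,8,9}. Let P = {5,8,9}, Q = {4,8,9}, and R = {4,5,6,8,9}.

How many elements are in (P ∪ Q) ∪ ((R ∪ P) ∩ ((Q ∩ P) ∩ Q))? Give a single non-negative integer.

4

P ∪ Q = {4,5,8,9}
R ∪ P = {4,5,6,8,9}
Q ∩ P = {8,9}
(Q ∩ P) ∩ Q = {8,9}
(R ∪ P) ∩ ((Q ∩ P) ∩ Q) = {8,9}
(P ∪ Q) ∪ ((R ∪ P) ∩ ((Q ∩ P) ∩ Q)) = {4,5,8,9}
|(P ∪ Q) ∪ ((R ∪ P) ∩ ((Q ∩ P) ∩ Q))| = 4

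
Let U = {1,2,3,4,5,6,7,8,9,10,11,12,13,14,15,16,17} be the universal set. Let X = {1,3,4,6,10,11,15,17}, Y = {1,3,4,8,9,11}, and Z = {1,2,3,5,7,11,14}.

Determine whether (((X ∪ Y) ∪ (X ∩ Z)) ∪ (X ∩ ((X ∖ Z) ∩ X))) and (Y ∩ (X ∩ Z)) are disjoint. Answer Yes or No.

No

X ∪ Y = {1,3,4,6,8,9,10,11,15,17}
X ∩ Z = {1,3,11}
(X ∪ Y) ∪ (X ∩ Z) = {1,3,4,6,8,9,10,11,15,17}
X ∖ Z = {4,6,10,15,17}
(X ∖ Z) ∩ X = {4,6,10,15,17}
X ∩ ((X ∖ Z) ∩ X) = {4,6,10,15,17}
((X ∪ Y) ∪ (X ∩ Z)) ∪ (X ∩ ((X ∖ Z) ∩ X)) = {1,3,4,6,8,9,10,11,15,17}
Y ∩ (X ∩ Z) = {1,3,11}
1 lies in both, so they are not disjoint.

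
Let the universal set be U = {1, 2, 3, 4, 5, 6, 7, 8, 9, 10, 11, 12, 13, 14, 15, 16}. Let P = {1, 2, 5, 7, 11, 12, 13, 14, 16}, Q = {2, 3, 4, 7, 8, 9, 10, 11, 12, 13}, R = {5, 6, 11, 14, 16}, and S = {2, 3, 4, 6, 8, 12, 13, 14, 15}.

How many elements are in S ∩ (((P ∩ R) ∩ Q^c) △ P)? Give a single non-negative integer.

3

P ∩ R = {5, 11, 14, 16}
Q^c = {1, 5, 6, 14, 15, 16}
(P ∩ R) ∩ Q^c = {5, 14, 16}
((P ∩ R) ∩ Q^c) △ P = {1, 2, 7, 11, 12, 13}
S ∩ (((P ∩ R) ∩ Q^c) △ P) = {2, 12, 13}
|S ∩ (((P ∩ R) ∩ Q^c) △ P)| = 3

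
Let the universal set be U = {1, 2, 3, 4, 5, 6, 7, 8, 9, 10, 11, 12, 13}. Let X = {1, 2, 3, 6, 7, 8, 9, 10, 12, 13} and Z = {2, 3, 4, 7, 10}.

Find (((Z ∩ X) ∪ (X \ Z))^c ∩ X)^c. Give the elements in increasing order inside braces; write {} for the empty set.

{1, 2, 3, 4, 5, 6, 7, 8, 9, 10, 11, 12, 13}

Z ∩ X = {2, 3, 7, 10}
X \ Z = {1, 6, 8, 9, 12, 13}
(Z ∩ X) ∪ (X \ Z) = {1, 2, 3, 6, 7, 8, 9, 10, 12, 13}
((Z ∩ X) ∪ (X \ Z))^c = {4, 5, 11}
((Z ∩ X) ∪ (X \ Z))^c ∩ X = {}
(((Z ∩ X) ∪ (X \ Z))^c ∩ X)^c = {1, 2, 3, 4, 5, 6, 7, 8, 9, 10, 11, 12, 13}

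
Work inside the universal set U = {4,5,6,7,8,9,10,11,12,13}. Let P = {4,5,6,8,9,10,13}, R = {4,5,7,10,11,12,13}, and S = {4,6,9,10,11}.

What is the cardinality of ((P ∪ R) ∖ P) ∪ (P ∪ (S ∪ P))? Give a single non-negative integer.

10

P ∪ R = {4,5,6,7,8,9,10,11,12,13}
(P ∪ R) ∖ P = {7,11,12}
S ∪ P = {4,5,6,8,9,10,11,13}
P ∪ (S ∪ P) = {4,5,6,8,9,10,11,13}
((P ∪ R) ∖ P) ∪ (P ∪ (S ∪ P)) = {4,5,6,7,8,9,10,11,12,13}
|((P ∪ R) ∖ P) ∪ (P ∪ (S ∪ P))| = 10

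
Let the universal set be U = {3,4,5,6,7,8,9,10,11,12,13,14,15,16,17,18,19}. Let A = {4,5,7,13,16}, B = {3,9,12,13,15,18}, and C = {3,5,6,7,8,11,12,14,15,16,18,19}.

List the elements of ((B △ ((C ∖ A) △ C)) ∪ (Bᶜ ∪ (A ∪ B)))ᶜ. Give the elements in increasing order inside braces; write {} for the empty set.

{}

C ∖ A = {3,6,8,11,12,14,15,18,19}
(C ∖ A) △ C = {5,7,16}
B △ ((C ∖ A) △ C) = {3,5,7,9,12,13,15,16,18}
Bᶜ = {4,5,6,7,8,10,11,14,16,17,19}
A ∪ B = {3,4,5,7,9,12,13,15,16,18}
Bᶜ ∪ (A ∪ B) = {3,4,5,6,7,8,9,10,11,12,13,14,15,16,17,18,19}
(B △ ((C ∖ A) △ C)) ∪ (Bᶜ ∪ (A ∪ B)) = {3,4,5,6,7,8,9,10,11,12,13,14,15,16,17,18,19}
((B △ ((C ∖ A) △ C)) ∪ (Bᶜ ∪ (A ∪ B)))ᶜ = {}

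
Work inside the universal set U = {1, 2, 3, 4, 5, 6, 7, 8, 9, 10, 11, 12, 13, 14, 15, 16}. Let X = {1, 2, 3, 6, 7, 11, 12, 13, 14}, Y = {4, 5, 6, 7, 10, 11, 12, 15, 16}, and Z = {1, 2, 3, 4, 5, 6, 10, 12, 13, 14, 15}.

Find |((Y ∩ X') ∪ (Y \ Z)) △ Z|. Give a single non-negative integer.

10

X' = {4, 5, 8, 9, 10, 15, 16}
Y ∩ X' = {4, 5, 10, 15, 16}
Y \ Z = {7, 11, 16}
(Y ∩ X') ∪ (Y \ Z) = {4, 5, 7, 10, 11, 15, 16}
((Y ∩ X') ∪ (Y \ Z)) △ Z = {1, 2, 3, 6, 7, 11, 12, 13, 14, 16}
|((Y ∩ X') ∪ (Y \ Z)) △ Z| = 10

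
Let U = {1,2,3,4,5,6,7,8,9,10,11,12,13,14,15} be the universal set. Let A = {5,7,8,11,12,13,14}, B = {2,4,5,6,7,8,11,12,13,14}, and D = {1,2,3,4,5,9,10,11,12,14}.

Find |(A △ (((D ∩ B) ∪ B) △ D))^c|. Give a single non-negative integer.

D ∩ B = {2,4,5,11,12,14}
(D ∩ B) ∪ B = {2,4,5,6,7,8,11,12,13,14}
((D ∩ B) ∪ B) △ D = {1,3,6,7,8,9,10,13}
A △ (((D ∩ B) ∪ B) △ D) = {1,3,5,6,9,10,11,12,14}
(A △ (((D ∩ B) ∪ B) △ D))^c = {2,4,7,8,13,15}
|(A △ (((D ∩ B) ∪ B) △ D))^c| = 6

6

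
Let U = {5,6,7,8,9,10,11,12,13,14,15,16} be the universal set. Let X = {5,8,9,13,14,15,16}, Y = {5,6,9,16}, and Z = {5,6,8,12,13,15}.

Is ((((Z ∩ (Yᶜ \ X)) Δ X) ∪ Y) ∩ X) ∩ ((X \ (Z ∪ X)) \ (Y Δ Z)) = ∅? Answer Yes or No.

Yes

Yᶜ = {7,8,10,11,12,13,14,15}
Yᶜ \ X = {7,10,11,12}
Z ∩ (Yᶜ \ X) = {12}
(Z ∩ (Yᶜ \ X)) Δ X = {5,8,9,12,13,14,15,16}
((Z ∩ (Yᶜ \ X)) Δ X) ∪ Y = {5,6,8,9,12,13,14,15,16}
(((Z ∩ (Yᶜ \ X)) Δ X) ∪ Y) ∩ X = {5,8,9,13,14,15,16}
Z ∪ X = {5,6,8,9,12,13,14,15,16}
X \ (Z ∪ X) = {}
Y Δ Z = {8,9,12,13,15,16}
(X \ (Z ∪ X)) \ (Y Δ Z) = {}
{5,8,9,13,14,15,16} and {} share no elements.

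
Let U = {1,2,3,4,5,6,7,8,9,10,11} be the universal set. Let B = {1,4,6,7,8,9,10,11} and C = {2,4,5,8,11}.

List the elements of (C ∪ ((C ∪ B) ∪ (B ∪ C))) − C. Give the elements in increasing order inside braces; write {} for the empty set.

{1,6,7,9,10}

C ∪ B = {1,2,4,5,6,7,8,9,10,11}
B ∪ C = {1,2,4,5,6,7,8,9,10,11}
(C ∪ B) ∪ (B ∪ C) = {1,2,4,5,6,7,8,9,10,11}
C ∪ ((C ∪ B) ∪ (B ∪ C)) = {1,2,4,5,6,7,8,9,10,11}
(C ∪ ((C ∪ B) ∪ (B ∪ C))) − C = {1,6,7,9,10}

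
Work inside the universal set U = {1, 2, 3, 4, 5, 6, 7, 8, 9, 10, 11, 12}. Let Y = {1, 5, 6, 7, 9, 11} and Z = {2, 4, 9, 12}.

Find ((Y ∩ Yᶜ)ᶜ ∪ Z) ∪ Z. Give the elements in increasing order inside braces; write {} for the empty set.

{1, 2, 3, 4, 5, 6, 7, 8, 9, 10, 11, 12}

Yᶜ = {2, 3, 4, 8, 10, 12}
Y ∩ Yᶜ = {}
(Y ∩ Yᶜ)ᶜ = {1, 2, 3, 4, 5, 6, 7, 8, 9, 10, 11, 12}
(Y ∩ Yᶜ)ᶜ ∪ Z = {1, 2, 3, 4, 5, 6, 7, 8, 9, 10, 11, 12}
((Y ∩ Yᶜ)ᶜ ∪ Z) ∪ Z = {1, 2, 3, 4, 5, 6, 7, 8, 9, 10, 11, 12}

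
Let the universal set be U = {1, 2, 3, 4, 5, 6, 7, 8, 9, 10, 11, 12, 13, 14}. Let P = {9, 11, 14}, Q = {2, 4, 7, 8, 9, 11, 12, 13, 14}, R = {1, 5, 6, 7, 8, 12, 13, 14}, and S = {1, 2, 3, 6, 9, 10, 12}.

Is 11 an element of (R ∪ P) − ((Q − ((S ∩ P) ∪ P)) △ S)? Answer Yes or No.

11 ∉ R and 11 ∈ P, so 11 ∈ R ∪ P
11 ∉ S and 11 ∈ P, so 11 ∉ S ∩ P
11 ∉ (S ∩ P) and 11 ∈ P, so 11 ∈ (S ∩ P) ∪ P
11 ∈ Q and 11 ∈ ((S ∩ P) ∪ P), so 11 ∉ Q − ((S ∩ P) ∪ P)
11 ∉ (Q − ((S ∩ P) ∪ P)) and 11 ∉ S, so 11 ∉ (Q − ((S ∩ P) ∪ P)) △ S
11 ∈ (R ∪ P) and 11 ∉ ((Q − ((S ∩ P) ∪ P)) △ S), so 11 ∈ (R ∪ P) − ((Q − ((S ∩ P) ∪ P)) △ S)

Yes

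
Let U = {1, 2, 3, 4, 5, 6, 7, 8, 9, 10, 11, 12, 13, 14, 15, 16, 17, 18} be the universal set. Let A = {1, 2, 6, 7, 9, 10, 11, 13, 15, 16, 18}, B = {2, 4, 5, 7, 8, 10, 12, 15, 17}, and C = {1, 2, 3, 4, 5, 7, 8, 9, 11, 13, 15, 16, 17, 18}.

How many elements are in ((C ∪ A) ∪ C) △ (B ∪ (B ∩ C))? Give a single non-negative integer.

9

C ∪ A = {1, 2, 3, 4, 5, 6, 7, 8, 9, 10, 11, 13, 15, 16, 17, 18}
(C ∪ A) ∪ C = {1, 2, 3, 4, 5, 6, 7, 8, 9, 10, 11, 13, 15, 16, 17, 18}
B ∩ C = {2, 4, 5, 7, 8, 15, 17}
B ∪ (B ∩ C) = {2, 4, 5, 7, 8, 10, 12, 15, 17}
((C ∪ A) ∪ C) △ (B ∪ (B ∩ C)) = {1, 3, 6, 9, 11, 12, 13, 16, 18}
|((C ∪ A) ∪ C) △ (B ∪ (B ∩ C))| = 9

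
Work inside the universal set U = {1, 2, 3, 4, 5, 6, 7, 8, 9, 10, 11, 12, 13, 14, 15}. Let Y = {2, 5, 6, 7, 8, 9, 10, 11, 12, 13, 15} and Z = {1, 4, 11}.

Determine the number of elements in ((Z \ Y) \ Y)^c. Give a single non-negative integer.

Z \ Y = {1, 4}
(Z \ Y) \ Y = {1, 4}
((Z \ Y) \ Y)^c = {2, 3, 5, 6, 7, 8, 9, 10, 11, 12, 13, 14, 15}
|((Z \ Y) \ Y)^c| = 13

13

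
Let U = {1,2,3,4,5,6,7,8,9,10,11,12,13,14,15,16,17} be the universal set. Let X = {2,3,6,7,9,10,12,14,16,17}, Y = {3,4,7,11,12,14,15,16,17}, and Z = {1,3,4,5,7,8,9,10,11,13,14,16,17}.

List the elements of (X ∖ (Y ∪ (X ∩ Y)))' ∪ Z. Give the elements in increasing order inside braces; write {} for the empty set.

{1,3,4,5,7,8,9,10,11,12,13,14,15,16,17}

X ∩ Y = {3,7,12,14,16,17}
Y ∪ (X ∩ Y) = {3,4,7,11,12,14,15,16,17}
X ∖ (Y ∪ (X ∩ Y)) = {2,6,9,10}
(X ∖ (Y ∪ (X ∩ Y)))' = {1,3,4,5,7,8,11,12,13,14,15,16,17}
(X ∖ (Y ∪ (X ∩ Y)))' ∪ Z = {1,3,4,5,7,8,9,10,11,12,13,14,15,16,17}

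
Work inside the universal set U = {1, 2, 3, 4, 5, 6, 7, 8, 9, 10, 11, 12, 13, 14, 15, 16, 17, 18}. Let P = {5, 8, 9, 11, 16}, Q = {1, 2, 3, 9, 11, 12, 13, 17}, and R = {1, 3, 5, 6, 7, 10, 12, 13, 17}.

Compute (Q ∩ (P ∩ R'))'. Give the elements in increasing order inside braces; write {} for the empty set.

R' = {2, 4, 8, 9, 11, 14, 15, 16, 18}
P ∩ R' = {8, 9, 11, 16}
Q ∩ (P ∩ R') = {9, 11}
(Q ∩ (P ∩ R'))' = {1, 2, 3, 4, 5, 6, 7, 8, 10, 12, 13, 14, 15, 16, 17, 18}

{1, 2, 3, 4, 5, 6, 7, 8, 10, 12, 13, 14, 15, 16, 17, 18}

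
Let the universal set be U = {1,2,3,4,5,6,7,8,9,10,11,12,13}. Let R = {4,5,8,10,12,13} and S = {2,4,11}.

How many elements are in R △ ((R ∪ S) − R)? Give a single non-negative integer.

8

R ∪ S = {2,4,5,8,10,11,12,13}
(R ∪ S) − R = {2,11}
R △ ((R ∪ S) − R) = {2,4,5,8,10,11,12,13}
|R △ ((R ∪ S) − R)| = 8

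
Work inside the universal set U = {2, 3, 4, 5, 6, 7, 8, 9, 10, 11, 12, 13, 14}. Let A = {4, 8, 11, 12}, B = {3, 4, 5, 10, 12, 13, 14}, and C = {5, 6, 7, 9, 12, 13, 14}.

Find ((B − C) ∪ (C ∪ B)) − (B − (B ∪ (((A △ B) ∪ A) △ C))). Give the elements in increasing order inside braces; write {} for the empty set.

B − C = {3, 4, 10}
C ∪ B = {3, 4, 5, 6, 7, 9, 10, 12, 13, 14}
(B − C) ∪ (C ∪ B) = {3, 4, 5, 6, 7, 9, 10, 12, 13, 14}
A △ B = {3, 5, 8, 10, 11, 13, 14}
(A △ B) ∪ A = {3, 4, 5, 8, 10, 11, 12, 13, 14}
((A △ B) ∪ A) △ C = {3, 4, 6, 7, 8, 9, 10, 11}
B ∪ (((A △ B) ∪ A) △ C) = {3, 4, 5, 6, 7, 8, 9, 10, 11, 12, 13, 14}
B − (B ∪ (((A △ B) ∪ A) △ C)) = {}
((B − C) ∪ (C ∪ B)) − (B − (B ∪ (((A △ B) ∪ A) △ C))) = {3, 4, 5, 6, 7, 9, 10, 12, 13, 14}

{3, 4, 5, 6, 7, 9, 10, 12, 13, 14}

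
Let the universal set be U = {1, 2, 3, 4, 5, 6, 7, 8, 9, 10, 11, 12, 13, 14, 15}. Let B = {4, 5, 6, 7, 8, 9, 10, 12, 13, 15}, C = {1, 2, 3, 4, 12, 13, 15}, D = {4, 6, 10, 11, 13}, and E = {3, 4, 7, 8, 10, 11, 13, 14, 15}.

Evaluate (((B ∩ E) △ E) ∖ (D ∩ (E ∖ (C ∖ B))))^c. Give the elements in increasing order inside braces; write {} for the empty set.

{1, 2, 4, 5, 6, 7, 8, 9, 10, 11, 12, 13, 15}

B ∩ E = {4, 7, 8, 10, 13, 15}
(B ∩ E) △ E = {3, 11, 14}
C ∖ B = {1, 2, 3}
E ∖ (C ∖ B) = {4, 7, 8, 10, 11, 13, 14, 15}
D ∩ (E ∖ (C ∖ B)) = {4, 10, 11, 13}
((B ∩ E) △ E) ∖ (D ∩ (E ∖ (C ∖ B))) = {3, 14}
(((B ∩ E) △ E) ∖ (D ∩ (E ∖ (C ∖ B))))^c = {1, 2, 4, 5, 6, 7, 8, 9, 10, 11, 12, 13, 15}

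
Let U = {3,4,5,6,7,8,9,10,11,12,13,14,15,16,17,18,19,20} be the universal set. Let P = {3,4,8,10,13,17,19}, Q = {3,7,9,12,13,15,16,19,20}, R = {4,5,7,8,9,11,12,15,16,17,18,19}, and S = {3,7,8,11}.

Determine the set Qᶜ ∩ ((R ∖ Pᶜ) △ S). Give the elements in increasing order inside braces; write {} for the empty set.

Qᶜ = {4,5,6,8,10,11,14,17,18}
Pᶜ = {5,6,7,9,11,12,14,15,16,18,20}
R ∖ Pᶜ = {4,8,17,19}
(R ∖ Pᶜ) △ S = {3,4,7,11,17,19}
Qᶜ ∩ ((R ∖ Pᶜ) △ S) = {4,11,17}

{4,11,17}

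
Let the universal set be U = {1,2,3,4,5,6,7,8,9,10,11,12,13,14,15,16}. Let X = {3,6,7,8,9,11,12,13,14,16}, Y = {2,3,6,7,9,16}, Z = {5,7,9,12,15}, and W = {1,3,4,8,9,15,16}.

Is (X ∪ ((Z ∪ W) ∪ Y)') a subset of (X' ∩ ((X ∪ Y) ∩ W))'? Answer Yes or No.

Yes

Z ∪ W = {1,3,4,5,7,8,9,12,15,16}
(Z ∪ W) ∪ Y = {1,2,3,4,5,6,7,8,9,12,15,16}
((Z ∪ W) ∪ Y)' = {10,11,13,14}
X ∪ ((Z ∪ W) ∪ Y)' = {3,6,7,8,9,10,11,12,13,14,16}
X' = {1,2,4,5,10,15}
X ∪ Y = {2,3,6,7,8,9,11,12,13,14,16}
(X ∪ Y) ∩ W = {3,8,9,16}
X' ∩ ((X ∪ Y) ∩ W) = {}
(X' ∩ ((X ∪ Y) ∩ W))' = {1,2,3,4,5,6,7,8,9,10,11,12,13,14,15,16}
Every element of {3,6,7,8,9,10,11,12,13,14,16} is in {1,2,3,4,5,6,7,8,9,10,11,12,13,14,15,16}, so X ∪ ((Z ∪ W) ∪ Y)' ⊆ (X' ∩ ((X ∪ Y) ∩ W))'.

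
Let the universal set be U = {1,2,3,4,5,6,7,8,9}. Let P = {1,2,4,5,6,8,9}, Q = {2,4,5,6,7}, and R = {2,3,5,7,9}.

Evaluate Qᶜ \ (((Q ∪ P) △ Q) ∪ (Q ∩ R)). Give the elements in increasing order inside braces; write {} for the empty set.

{3}

Qᶜ = {1,3,8,9}
Q ∪ P = {1,2,4,5,6,7,8,9}
(Q ∪ P) △ Q = {1,8,9}
Q ∩ R = {2,5,7}
((Q ∪ P) △ Q) ∪ (Q ∩ R) = {1,2,5,7,8,9}
Qᶜ \ (((Q ∪ P) △ Q) ∪ (Q ∩ R)) = {3}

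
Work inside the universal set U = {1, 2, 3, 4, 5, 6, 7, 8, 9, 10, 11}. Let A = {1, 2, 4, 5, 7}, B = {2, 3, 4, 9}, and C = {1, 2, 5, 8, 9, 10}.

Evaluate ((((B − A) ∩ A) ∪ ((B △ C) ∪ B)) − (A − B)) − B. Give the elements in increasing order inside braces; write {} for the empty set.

{8, 10}

B − A = {3, 9}
(B − A) ∩ A = {}
B △ C = {1, 3, 4, 5, 8, 10}
(B △ C) ∪ B = {1, 2, 3, 4, 5, 8, 9, 10}
((B − A) ∩ A) ∪ ((B △ C) ∪ B) = {1, 2, 3, 4, 5, 8, 9, 10}
A − B = {1, 5, 7}
(((B − A) ∩ A) ∪ ((B △ C) ∪ B)) − (A − B) = {2, 3, 4, 8, 9, 10}
((((B − A) ∩ A) ∪ ((B △ C) ∪ B)) − (A − B)) − B = {8, 10}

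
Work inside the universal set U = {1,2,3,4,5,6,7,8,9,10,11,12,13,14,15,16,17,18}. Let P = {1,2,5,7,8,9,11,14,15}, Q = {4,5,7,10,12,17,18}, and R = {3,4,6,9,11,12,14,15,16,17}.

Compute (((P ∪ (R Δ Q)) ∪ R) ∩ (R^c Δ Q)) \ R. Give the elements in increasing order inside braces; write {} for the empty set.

R Δ Q = {3,5,6,7,9,10,11,14,15,16,18}
P ∪ (R Δ Q) = {1,2,3,5,6,7,8,9,10,11,14,15,16,18}
(P ∪ (R Δ Q)) ∪ R = {1,2,3,4,5,6,7,8,9,10,11,12,14,15,16,17,18}
R^c = {1,2,5,7,8,10,13,18}
R^c Δ Q = {1,2,4,8,12,13,17}
((P ∪ (R Δ Q)) ∪ R) ∩ (R^c Δ Q) = {1,2,4,8,12,17}
(((P ∪ (R Δ Q)) ∪ R) ∩ (R^c Δ Q)) \ R = {1,2,8}

{1,2,8}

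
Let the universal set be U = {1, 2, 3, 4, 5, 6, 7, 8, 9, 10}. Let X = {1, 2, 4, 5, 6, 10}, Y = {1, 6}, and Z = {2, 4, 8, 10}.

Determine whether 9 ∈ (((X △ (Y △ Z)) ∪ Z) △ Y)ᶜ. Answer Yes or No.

9 ∉ Y and 9 ∉ Z, so 9 ∉ Y △ Z
9 ∉ X and 9 ∉ (Y △ Z), so 9 ∉ X △ (Y △ Z)
9 ∉ (X △ (Y △ Z)) and 9 ∉ Z, so 9 ∉ (X △ (Y △ Z)) ∪ Z
9 ∉ ((X △ (Y △ Z)) ∪ Z) and 9 ∉ Y, so 9 ∉ ((X △ (Y △ Z)) ∪ Z) △ Y
9 ∈ (((X △ (Y △ Z)) ∪ Z) △ Y)ᶜ since 9 ∉ (((X △ (Y △ Z)) ∪ Z) △ Y)

Yes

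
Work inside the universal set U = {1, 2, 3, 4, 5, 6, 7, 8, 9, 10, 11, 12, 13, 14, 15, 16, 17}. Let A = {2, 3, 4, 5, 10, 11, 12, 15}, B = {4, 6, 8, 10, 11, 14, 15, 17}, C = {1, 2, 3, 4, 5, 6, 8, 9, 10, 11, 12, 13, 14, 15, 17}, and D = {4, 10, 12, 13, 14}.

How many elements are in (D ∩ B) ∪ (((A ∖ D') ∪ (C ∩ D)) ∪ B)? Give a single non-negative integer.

10

D ∩ B = {4, 10, 14}
D' = {1, 2, 3, 5, 6, 7, 8, 9, 11, 15, 16, 17}
A ∖ D' = {4, 10, 12}
C ∩ D = {4, 10, 12, 13, 14}
(A ∖ D') ∪ (C ∩ D) = {4, 10, 12, 13, 14}
((A ∖ D') ∪ (C ∩ D)) ∪ B = {4, 6, 8, 10, 11, 12, 13, 14, 15, 17}
(D ∩ B) ∪ (((A ∖ D') ∪ (C ∩ D)) ∪ B) = {4, 6, 8, 10, 11, 12, 13, 14, 15, 17}
|(D ∩ B) ∪ (((A ∖ D') ∪ (C ∩ D)) ∪ B)| = 10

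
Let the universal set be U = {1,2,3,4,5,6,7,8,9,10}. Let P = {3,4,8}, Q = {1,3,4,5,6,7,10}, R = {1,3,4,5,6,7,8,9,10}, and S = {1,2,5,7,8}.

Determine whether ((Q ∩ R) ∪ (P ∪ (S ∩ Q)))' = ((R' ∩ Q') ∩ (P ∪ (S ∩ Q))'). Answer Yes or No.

No

Q ∩ R = {1,3,4,5,6,7,10}
S ∩ Q = {1,5,7}
P ∪ (S ∩ Q) = {1,3,4,5,7,8}
(Q ∩ R) ∪ (P ∪ (S ∩ Q)) = {1,3,4,5,6,7,8,10}
((Q ∩ R) ∪ (P ∪ (S ∩ Q)))' = {2,9}
R' = {2}
Q' = {2,8,9}
R' ∩ Q' = {2}
(P ∪ (S ∩ Q))' = {2,6,9,10}
(R' ∩ Q') ∩ (P ∪ (S ∩ Q))' = {2}
9 ∈ ((Q ∩ R) ∪ (P ∪ (S ∩ Q)))' but 9 ∉ (R' ∩ Q') ∩ (P ∪ (S ∩ Q))', so they differ.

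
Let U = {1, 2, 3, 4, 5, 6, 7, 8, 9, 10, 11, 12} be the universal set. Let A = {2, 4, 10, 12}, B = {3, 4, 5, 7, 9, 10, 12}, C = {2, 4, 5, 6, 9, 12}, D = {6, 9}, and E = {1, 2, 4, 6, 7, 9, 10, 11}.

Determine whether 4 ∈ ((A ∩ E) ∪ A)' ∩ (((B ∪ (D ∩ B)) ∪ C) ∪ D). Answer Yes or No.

No

4 ∈ A and 4 ∈ E, so 4 ∈ A ∩ E
4 ∈ (A ∩ E) and 4 ∈ A, so 4 ∈ (A ∩ E) ∪ A
4 ∉ ((A ∩ E) ∪ A)' since 4 ∈ ((A ∩ E) ∪ A)
4 ∉ D and 4 ∈ B, so 4 ∉ D ∩ B
4 ∈ B and 4 ∉ (D ∩ B), so 4 ∈ B ∪ (D ∩ B)
4 ∈ (B ∪ (D ∩ B)) and 4 ∈ C, so 4 ∈ (B ∪ (D ∩ B)) ∪ C
4 ∈ ((B ∪ (D ∩ B)) ∪ C) and 4 ∉ D, so 4 ∈ ((B ∪ (D ∩ B)) ∪ C) ∪ D
4 ∉ ((A ∩ E) ∪ A)' and 4 ∈ (((B ∪ (D ∩ B)) ∪ C) ∪ D), so 4 ∉ ((A ∩ E) ∪ A)' ∩ (((B ∪ (D ∩ B)) ∪ C) ∪ D)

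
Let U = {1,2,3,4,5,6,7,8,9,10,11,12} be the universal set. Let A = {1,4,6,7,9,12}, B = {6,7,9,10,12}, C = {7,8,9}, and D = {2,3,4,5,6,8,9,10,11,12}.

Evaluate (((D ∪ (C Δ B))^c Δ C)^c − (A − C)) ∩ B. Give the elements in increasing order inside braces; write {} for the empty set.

{7,10}

C Δ B = {6,8,10,12}
D ∪ (C Δ B) = {2,3,4,5,6,8,9,10,11,12}
(D ∪ (C Δ B))^c = {1,7}
(D ∪ (C Δ B))^c Δ C = {1,8,9}
((D ∪ (C Δ B))^c Δ C)^c = {2,3,4,5,6,7,10,11,12}
A − C = {1,4,6,12}
((D ∪ (C Δ B))^c Δ C)^c − (A − C) = {2,3,5,7,10,11}
(((D ∪ (C Δ B))^c Δ C)^c − (A − C)) ∩ B = {7,10}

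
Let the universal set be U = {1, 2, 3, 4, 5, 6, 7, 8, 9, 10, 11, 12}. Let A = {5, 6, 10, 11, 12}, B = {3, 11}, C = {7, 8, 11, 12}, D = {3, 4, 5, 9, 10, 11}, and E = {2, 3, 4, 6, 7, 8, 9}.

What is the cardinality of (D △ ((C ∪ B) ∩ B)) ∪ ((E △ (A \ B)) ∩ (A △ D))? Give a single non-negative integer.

6

C ∪ B = {3, 7, 8, 11, 12}
(C ∪ B) ∩ B = {3, 11}
D △ ((C ∪ B) ∩ B) = {4, 5, 9, 10}
A \ B = {5, 6, 10, 12}
E △ (A \ B) = {2, 3, 4, 5, 7, 8, 9, 10, 12}
A △ D = {3, 4, 6, 9, 12}
(E △ (A \ B)) ∩ (A △ D) = {3, 4, 9, 12}
(D △ ((C ∪ B) ∩ B)) ∪ ((E △ (A \ B)) ∩ (A △ D)) = {3, 4, 5, 9, 10, 12}
|(D △ ((C ∪ B) ∩ B)) ∪ ((E △ (A \ B)) ∩ (A △ D))| = 6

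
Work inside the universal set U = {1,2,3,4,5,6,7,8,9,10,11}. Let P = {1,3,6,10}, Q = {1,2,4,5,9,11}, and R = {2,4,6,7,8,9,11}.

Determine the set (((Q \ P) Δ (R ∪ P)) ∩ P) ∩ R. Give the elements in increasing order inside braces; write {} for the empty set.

Q \ P = {2,4,5,9,11}
R ∪ P = {1,2,3,4,6,7,8,9,10,11}
(Q \ P) Δ (R ∪ P) = {1,3,5,6,7,8,10}
((Q \ P) Δ (R ∪ P)) ∩ P = {1,3,6,10}
(((Q \ P) Δ (R ∪ P)) ∩ P) ∩ R = {6}

{6}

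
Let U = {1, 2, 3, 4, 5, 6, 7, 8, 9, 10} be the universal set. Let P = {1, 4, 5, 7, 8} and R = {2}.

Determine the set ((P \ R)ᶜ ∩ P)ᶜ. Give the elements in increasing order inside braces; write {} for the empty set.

P \ R = {1, 4, 5, 7, 8}
(P \ R)ᶜ = {2, 3, 6, 9, 10}
(P \ R)ᶜ ∩ P = {}
((P \ R)ᶜ ∩ P)ᶜ = {1, 2, 3, 4, 5, 6, 7, 8, 9, 10}

{1, 2, 3, 4, 5, 6, 7, 8, 9, 10}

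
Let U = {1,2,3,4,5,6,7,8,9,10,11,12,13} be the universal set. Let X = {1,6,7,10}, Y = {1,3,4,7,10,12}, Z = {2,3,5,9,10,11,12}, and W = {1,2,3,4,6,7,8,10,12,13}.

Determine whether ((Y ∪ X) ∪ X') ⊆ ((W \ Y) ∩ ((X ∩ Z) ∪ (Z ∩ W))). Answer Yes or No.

Y ∪ X = {1,3,4,6,7,10,12}
X' = {2,3,4,5,8,9,11,12,13}
(Y ∪ X) ∪ X' = {1,2,3,4,5,6,7,8,9,10,11,12,13}
W \ Y = {2,6,8,13}
X ∩ Z = {10}
Z ∩ W = {2,3,10,12}
(X ∩ Z) ∪ (Z ∩ W) = {2,3,10,12}
(W \ Y) ∩ ((X ∩ Z) ∪ (Z ∩ W)) = {2}
1 ∈ (Y ∪ X) ∪ X' but 1 ∉ (W \ Y) ∩ ((X ∩ Z) ∪ (Z ∩ W)), so the inclusion fails.

No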